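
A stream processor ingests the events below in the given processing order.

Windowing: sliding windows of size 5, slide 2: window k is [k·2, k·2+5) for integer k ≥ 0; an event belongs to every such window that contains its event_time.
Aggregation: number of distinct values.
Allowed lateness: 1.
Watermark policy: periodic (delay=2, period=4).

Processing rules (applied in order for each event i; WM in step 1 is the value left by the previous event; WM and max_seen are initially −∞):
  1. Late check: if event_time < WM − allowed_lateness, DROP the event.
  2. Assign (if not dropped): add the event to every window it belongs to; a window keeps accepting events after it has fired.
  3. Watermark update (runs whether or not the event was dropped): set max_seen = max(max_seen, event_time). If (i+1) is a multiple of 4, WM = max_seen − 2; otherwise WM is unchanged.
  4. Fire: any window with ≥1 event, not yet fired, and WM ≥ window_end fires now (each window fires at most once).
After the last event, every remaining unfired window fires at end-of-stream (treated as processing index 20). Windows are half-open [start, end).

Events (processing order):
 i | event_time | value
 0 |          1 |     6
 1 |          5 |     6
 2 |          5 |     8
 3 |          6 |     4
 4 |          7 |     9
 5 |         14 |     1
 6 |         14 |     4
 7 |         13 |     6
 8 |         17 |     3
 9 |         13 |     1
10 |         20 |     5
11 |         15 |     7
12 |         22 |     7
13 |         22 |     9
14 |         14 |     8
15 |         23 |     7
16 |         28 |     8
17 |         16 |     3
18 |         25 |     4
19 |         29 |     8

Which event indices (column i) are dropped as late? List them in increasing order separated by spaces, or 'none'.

14 17

i=0 t=1 v=6: → [0,5); WM=−∞
i=1 t=5 v=6: → [4,9),[2,7); WM=−∞
i=2 t=5 v=8: → [4,9),[2,7); WM=−∞
i=3 t=6 v=4: → [6,11),[4,9),[2,7); WM=4
i=4 t=7 v=9: → [6,11),[4,9); WM=4
i=5 t=14 v=1: → [14,19),[12,17),[10,15); WM=4
i=6 t=14 v=4: → [14,19),[12,17),[10,15); WM=4
i=7 t=13 v=6: → [12,17),[10,15); WM=12; [0,5) fires=1 [2,7) fires=3 [4,9) fires=4 [6,11) fires=2
i=8 t=17 v=3: → [16,21),[14,19); WM=12
i=9 t=13 v=1: → [12,17),[10,15); WM=12
i=10 t=20 v=5: → [20,25),[18,23),[16,21); WM=12
i=11 t=15 v=7: → [14,19),[12,17); WM=18; [10,15) fires=3 [12,17) fires=4
i=12 t=22 v=7: → [22,27),[20,25),[18,23); WM=18
i=13 t=22 v=9: → [22,27),[20,25),[18,23); WM=18
i=14 t=14 v=8: DROP (t<18-1); WM=18
i=15 t=23 v=7: → [22,27),[20,25); WM=21; [14,19) fires=4 [16,21) fires=2
i=16 t=28 v=8: → [28,33),[26,31),[24,29); WM=21
i=17 t=16 v=3: DROP (t<21-1); WM=21
i=18 t=25 v=4: → [24,29),[22,27); WM=21
i=19 t=29 v=8: → [28,33),[26,31); WM=27; [18,23) fires=3 [20,25) fires=3 [22,27) fires=3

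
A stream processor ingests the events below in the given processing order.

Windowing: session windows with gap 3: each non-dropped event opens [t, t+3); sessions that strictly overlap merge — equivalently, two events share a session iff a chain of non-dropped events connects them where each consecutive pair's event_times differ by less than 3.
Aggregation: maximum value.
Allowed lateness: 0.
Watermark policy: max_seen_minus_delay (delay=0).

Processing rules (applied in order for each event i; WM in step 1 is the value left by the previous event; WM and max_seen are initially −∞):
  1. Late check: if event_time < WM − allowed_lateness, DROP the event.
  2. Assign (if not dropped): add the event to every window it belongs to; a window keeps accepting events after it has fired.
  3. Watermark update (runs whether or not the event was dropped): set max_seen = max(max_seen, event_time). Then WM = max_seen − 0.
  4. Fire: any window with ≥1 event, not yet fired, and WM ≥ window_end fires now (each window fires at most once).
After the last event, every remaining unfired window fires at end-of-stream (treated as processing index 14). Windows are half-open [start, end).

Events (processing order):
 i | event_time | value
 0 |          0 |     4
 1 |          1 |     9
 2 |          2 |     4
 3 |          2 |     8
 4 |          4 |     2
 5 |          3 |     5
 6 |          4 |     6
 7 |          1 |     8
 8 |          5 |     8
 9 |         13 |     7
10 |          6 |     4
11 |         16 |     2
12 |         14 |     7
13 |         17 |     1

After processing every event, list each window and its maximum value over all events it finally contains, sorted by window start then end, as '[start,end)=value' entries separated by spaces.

[0,8)=9 [13,16)=7 [16,20)=2

i=0 t=0 v=4: → [0,3); WM=0
i=1 t=1 v=9: → [0,4); WM=1
i=2 t=2 v=4: → [0,5); WM=2
i=3 t=2 v=8: → [0,5); WM=2
i=4 t=4 v=2: → [0,7); WM=4
i=5 t=3 v=5: DROP (t<4-0); WM=4
i=6 t=4 v=6: → [0,7); WM=4
i=7 t=1 v=8: DROP (t<4-0); WM=4
i=8 t=5 v=8: → [0,8); WM=5
i=9 t=13 v=7: → [13,16); WM=13
i=10 t=6 v=4: DROP (t<13-0); WM=13
i=11 t=16 v=2: → [16,19); WM=16
i=12 t=14 v=7: DROP (t<16-0); WM=16
i=13 t=17 v=1: → [16,20); WM=17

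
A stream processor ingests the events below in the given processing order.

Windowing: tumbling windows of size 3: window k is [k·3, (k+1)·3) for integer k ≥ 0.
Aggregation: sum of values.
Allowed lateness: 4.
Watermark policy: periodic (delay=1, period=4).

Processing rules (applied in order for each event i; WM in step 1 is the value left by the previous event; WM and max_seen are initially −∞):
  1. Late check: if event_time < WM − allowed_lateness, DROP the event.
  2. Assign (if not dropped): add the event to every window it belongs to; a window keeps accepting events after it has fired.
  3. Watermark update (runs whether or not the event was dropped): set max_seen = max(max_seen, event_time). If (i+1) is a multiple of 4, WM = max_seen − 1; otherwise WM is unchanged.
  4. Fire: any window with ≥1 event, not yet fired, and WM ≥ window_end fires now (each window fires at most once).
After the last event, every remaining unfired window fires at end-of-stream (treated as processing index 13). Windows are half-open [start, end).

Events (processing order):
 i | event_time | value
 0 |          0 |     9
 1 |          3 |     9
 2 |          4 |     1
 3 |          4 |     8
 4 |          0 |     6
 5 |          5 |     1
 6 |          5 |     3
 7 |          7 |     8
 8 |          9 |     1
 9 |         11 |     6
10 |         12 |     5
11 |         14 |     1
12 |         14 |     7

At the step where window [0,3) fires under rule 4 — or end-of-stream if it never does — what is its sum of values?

9

i=0 t=0 v=9: → [0,3); WM=−∞
i=1 t=3 v=9: → [3,6); WM=−∞
i=2 t=4 v=1: → [3,6); WM=−∞
i=3 t=4 v=8: → [3,6); WM=3; [0,3) fires=9
i=4 t=0 v=6: → [0,3); WM=3
i=5 t=5 v=1: → [3,6); WM=3
i=6 t=5 v=3: → [3,6); WM=3
i=7 t=7 v=8: → [6,9); WM=6; [3,6) fires=22
i=8 t=9 v=1: → [9,12); WM=6
i=9 t=11 v=6: → [9,12); WM=6
i=10 t=12 v=5: → [12,15); WM=6
i=11 t=14 v=1: → [12,15); WM=13; [6,9) fires=8 [9,12) fires=7
i=12 t=14 v=7: → [12,15); WM=13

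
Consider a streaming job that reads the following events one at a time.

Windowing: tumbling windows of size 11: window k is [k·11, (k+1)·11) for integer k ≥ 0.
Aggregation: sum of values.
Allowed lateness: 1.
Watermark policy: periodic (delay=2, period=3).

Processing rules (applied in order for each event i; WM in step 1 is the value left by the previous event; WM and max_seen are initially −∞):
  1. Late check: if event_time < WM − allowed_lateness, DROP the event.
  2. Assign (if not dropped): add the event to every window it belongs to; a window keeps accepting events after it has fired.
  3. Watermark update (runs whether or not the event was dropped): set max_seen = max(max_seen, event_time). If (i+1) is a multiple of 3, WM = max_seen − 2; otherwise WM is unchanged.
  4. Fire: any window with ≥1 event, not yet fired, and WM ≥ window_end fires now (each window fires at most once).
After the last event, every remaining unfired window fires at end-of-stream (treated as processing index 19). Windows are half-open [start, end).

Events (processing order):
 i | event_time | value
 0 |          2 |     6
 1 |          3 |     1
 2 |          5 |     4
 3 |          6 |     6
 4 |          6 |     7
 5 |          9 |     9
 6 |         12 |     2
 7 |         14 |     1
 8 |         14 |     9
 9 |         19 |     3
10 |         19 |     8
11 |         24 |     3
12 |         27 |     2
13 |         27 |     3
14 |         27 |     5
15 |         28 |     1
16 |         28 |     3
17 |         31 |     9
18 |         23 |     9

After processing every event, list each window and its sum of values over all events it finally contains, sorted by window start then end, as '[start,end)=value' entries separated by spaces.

[0,11)=33 [11,22)=23 [22,33)=26

i=0 t=2 v=6: → [0,11); WM=−∞
i=1 t=3 v=1: → [0,11); WM=−∞
i=2 t=5 v=4: → [0,11); WM=3
i=3 t=6 v=6: → [0,11); WM=3
i=4 t=6 v=7: → [0,11); WM=3
i=5 t=9 v=9: → [0,11); WM=7
i=6 t=12 v=2: → [11,22); WM=7
i=7 t=14 v=1: → [11,22); WM=7
i=8 t=14 v=9: → [11,22); WM=12; [0,11) fires=33
i=9 t=19 v=3: → [11,22); WM=12
i=10 t=19 v=8: → [11,22); WM=12
i=11 t=24 v=3: → [22,33); WM=22; [11,22) fires=23
i=12 t=27 v=2: → [22,33); WM=22
i=13 t=27 v=3: → [22,33); WM=22
i=14 t=27 v=5: → [22,33); WM=25
i=15 t=28 v=1: → [22,33); WM=25
i=16 t=28 v=3: → [22,33); WM=25
i=17 t=31 v=9: → [22,33); WM=29
i=18 t=23 v=9: DROP (t<29-1); WM=29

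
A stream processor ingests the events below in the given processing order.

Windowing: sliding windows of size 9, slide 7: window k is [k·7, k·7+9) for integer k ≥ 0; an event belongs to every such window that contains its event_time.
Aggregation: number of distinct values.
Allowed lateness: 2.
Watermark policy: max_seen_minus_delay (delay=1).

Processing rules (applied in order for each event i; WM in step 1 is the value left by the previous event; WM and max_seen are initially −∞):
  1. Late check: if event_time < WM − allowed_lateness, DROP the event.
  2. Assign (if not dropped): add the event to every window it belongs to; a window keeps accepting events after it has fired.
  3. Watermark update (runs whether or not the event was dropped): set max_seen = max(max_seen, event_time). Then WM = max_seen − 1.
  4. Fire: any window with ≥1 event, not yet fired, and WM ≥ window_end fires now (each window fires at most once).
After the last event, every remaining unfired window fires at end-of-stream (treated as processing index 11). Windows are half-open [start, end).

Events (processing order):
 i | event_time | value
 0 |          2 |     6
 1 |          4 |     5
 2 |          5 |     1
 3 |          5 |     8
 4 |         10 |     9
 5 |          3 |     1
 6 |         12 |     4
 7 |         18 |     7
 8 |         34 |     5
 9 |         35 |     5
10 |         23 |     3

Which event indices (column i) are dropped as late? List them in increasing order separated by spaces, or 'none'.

i=0 t=2 v=6: → [0,9); WM=1
i=1 t=4 v=5: → [0,9); WM=3
i=2 t=5 v=1: → [0,9); WM=4
i=3 t=5 v=8: → [0,9); WM=4
i=4 t=10 v=9: → [7,16); WM=9; [0,9) fires=4
i=5 t=3 v=1: DROP (t<9-2); WM=9
i=6 t=12 v=4: → [7,16); WM=11
i=7 t=18 v=7: → [14,23); WM=17; [7,16) fires=2
i=8 t=34 v=5: → [28,37); WM=33; [14,23) fires=1
i=9 t=35 v=5: → [35,44),[28,37); WM=34
i=10 t=23 v=3: DROP (t<34-2); WM=34

5 10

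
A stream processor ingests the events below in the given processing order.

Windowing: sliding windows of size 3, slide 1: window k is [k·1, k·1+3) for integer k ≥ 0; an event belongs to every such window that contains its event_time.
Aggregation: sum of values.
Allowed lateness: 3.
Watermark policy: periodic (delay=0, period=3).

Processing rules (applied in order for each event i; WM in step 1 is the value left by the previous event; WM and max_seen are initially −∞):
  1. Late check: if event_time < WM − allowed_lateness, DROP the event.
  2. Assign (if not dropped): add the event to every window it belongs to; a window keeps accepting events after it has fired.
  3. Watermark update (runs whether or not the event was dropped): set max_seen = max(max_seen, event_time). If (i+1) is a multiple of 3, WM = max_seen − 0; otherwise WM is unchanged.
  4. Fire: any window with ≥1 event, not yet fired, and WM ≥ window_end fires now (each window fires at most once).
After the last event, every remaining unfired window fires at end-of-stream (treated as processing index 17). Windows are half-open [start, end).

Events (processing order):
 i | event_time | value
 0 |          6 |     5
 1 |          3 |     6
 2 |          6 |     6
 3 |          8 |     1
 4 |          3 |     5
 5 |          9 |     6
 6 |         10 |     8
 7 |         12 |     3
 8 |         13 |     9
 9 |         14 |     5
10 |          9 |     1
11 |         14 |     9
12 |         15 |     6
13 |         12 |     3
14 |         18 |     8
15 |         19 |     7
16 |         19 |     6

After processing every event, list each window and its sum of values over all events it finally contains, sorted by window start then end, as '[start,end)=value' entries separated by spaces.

[1,4)=11 [2,5)=11 [3,6)=11 [4,7)=11 [5,8)=11 [6,9)=12 [7,10)=7 [8,11)=15 [9,12)=14 [10,13)=14 [11,14)=15 [12,15)=29 [13,16)=29 [14,17)=20 [15,18)=6 [16,19)=8 [17,20)=21 [18,21)=21 [19,22)=13

i=0 t=6 v=5: → [6,9),[5,8),[4,7); WM=−∞
i=1 t=3 v=6: → [3,6),[2,5),[1,4); WM=−∞
i=2 t=6 v=6: → [6,9),[5,8),[4,7); WM=6; [1,4) fires=6 [2,5) fires=6 [3,6) fires=6
i=3 t=8 v=1: → [8,11),[7,10),[6,9); WM=6
i=4 t=3 v=5: → [3,6),[2,5),[1,4); WM=6
i=5 t=9 v=6: → [9,12),[8,11),[7,10); WM=9; [4,7) fires=11 [5,8) fires=11 [6,9) fires=12
i=6 t=10 v=8: → [10,13),[9,12),[8,11); WM=9
i=7 t=12 v=3: → [12,15),[11,14),[10,13); WM=9
i=8 t=13 v=9: → [13,16),[12,15),[11,14); WM=13; [7,10) fires=7 [8,11) fires=15 [9,12) fires=14 [10,13) fires=11
i=9 t=14 v=5: → [14,17),[13,16),[12,15); WM=13
i=10 t=9 v=1: DROP (t<13-3); WM=13
i=11 t=14 v=9: → [14,17),[13,16),[12,15); WM=14; [11,14) fires=12
i=12 t=15 v=6: → [15,18),[14,17),[13,16); WM=14
i=13 t=12 v=3: → [12,15),[11,14),[10,13); WM=14
i=14 t=18 v=8: → [18,21),[17,20),[16,19); WM=18; [12,15) fires=29 [13,16) fires=29 [14,17) fires=20 [15,18) fires=6
i=15 t=19 v=7: → [19,22),[18,21),[17,20); WM=18
i=16 t=19 v=6: → [19,22),[18,21),[17,20); WM=18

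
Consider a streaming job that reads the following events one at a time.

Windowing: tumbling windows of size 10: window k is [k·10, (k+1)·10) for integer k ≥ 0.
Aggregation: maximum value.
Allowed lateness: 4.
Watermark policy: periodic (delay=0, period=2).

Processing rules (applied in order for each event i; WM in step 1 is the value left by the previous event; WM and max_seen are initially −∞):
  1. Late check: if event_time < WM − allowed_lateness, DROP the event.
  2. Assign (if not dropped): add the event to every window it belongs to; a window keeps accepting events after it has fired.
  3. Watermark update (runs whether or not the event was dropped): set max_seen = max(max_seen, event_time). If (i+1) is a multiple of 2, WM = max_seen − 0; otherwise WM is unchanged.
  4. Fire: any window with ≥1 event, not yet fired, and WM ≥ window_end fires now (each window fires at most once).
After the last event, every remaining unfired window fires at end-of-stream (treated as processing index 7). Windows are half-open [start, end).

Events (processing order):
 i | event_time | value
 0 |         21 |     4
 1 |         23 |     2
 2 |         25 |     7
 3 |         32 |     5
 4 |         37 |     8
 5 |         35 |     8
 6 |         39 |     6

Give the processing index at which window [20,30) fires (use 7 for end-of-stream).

i=0 t=21 v=4: → [20,30); WM=−∞
i=1 t=23 v=2: → [20,30); WM=23
i=2 t=25 v=7: → [20,30); WM=23
i=3 t=32 v=5: → [30,40); WM=32; [20,30) fires=7
i=4 t=37 v=8: → [30,40); WM=32
i=5 t=35 v=8: → [30,40); WM=37
i=6 t=39 v=6: → [30,40); WM=37

3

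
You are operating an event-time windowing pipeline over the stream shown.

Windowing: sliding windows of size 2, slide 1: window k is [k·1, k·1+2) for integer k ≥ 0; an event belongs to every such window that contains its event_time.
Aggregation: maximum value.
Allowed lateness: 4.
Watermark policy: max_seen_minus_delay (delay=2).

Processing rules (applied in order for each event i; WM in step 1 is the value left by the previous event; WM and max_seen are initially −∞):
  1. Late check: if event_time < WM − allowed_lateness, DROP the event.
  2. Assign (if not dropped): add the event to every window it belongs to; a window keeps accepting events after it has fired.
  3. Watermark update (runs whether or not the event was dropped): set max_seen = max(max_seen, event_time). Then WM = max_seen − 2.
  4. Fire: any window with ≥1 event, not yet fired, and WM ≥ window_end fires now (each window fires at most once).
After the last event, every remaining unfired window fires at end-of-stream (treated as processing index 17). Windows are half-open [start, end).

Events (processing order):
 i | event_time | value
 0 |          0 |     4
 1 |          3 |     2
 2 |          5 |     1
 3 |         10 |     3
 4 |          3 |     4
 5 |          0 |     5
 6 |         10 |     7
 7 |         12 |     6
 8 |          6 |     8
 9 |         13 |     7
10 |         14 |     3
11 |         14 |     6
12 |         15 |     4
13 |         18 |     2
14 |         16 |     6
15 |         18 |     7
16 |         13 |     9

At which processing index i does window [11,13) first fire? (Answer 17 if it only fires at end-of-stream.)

12

i=0 t=0 v=4: → [0,2); WM=-2
i=1 t=3 v=2: → [3,5),[2,4); WM=1
i=2 t=5 v=1: → [5,7),[4,6); WM=3; [0,2) fires=4
i=3 t=10 v=3: → [10,12),[9,11); WM=8; [2,4) fires=2 [3,5) fires=2 [4,6) fires=1 [5,7) fires=1
i=4 t=3 v=4: DROP (t<8-4); WM=8
i=5 t=0 v=5: DROP (t<8-4); WM=8
i=6 t=10 v=7: → [10,12),[9,11); WM=8
i=7 t=12 v=6: → [12,14),[11,13); WM=10
i=8 t=6 v=8: → [6,8),[5,7); WM=10; [6,8) fires=8
i=9 t=13 v=7: → [13,15),[12,14); WM=11; [9,11) fires=7
i=10 t=14 v=3: → [14,16),[13,15); WM=12; [10,12) fires=7
i=11 t=14 v=6: → [14,16),[13,15); WM=12
i=12 t=15 v=4: → [15,17),[14,16); WM=13; [11,13) fires=6
i=13 t=18 v=2: → [18,20),[17,19); WM=16; [12,14) fires=7 [13,15) fires=7 [14,16) fires=6
i=14 t=16 v=6: → [16,18),[15,17); WM=16
i=15 t=18 v=7: → [18,20),[17,19); WM=16
i=16 t=13 v=9: → [13,15),[12,14); WM=16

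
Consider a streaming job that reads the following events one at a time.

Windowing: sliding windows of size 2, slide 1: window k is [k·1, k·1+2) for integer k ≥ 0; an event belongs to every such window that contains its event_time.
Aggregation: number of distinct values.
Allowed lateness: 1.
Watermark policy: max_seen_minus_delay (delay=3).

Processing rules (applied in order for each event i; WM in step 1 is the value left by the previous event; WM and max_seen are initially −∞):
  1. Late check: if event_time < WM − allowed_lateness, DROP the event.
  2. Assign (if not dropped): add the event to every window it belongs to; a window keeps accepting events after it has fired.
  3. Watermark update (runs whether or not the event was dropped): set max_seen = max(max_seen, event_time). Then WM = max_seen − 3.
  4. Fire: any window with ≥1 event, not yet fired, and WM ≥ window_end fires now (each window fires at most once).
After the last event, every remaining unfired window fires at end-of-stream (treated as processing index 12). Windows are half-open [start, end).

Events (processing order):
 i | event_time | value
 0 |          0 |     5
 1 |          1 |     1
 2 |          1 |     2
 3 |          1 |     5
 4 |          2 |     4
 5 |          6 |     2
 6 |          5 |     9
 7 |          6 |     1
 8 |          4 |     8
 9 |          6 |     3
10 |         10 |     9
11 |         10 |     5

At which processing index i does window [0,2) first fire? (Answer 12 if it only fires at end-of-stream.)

5

i=0 t=0 v=5: → [0,2); WM=-3
i=1 t=1 v=1: → [1,3),[0,2); WM=-2
i=2 t=1 v=2: → [1,3),[0,2); WM=-2
i=3 t=1 v=5: → [1,3),[0,2); WM=-2
i=4 t=2 v=4: → [2,4),[1,3); WM=-1
i=5 t=6 v=2: → [6,8),[5,7); WM=3; [0,2) fires=3 [1,3) fires=4
i=6 t=5 v=9: → [5,7),[4,6); WM=3
i=7 t=6 v=1: → [6,8),[5,7); WM=3
i=8 t=4 v=8: → [4,6),[3,5); WM=3
i=9 t=6 v=3: → [6,8),[5,7); WM=3
i=10 t=10 v=9: → [10,12),[9,11); WM=7; [2,4) fires=1 [3,5) fires=1 [4,6) fires=2 [5,7) fires=4
i=11 t=10 v=5: → [10,12),[9,11); WM=7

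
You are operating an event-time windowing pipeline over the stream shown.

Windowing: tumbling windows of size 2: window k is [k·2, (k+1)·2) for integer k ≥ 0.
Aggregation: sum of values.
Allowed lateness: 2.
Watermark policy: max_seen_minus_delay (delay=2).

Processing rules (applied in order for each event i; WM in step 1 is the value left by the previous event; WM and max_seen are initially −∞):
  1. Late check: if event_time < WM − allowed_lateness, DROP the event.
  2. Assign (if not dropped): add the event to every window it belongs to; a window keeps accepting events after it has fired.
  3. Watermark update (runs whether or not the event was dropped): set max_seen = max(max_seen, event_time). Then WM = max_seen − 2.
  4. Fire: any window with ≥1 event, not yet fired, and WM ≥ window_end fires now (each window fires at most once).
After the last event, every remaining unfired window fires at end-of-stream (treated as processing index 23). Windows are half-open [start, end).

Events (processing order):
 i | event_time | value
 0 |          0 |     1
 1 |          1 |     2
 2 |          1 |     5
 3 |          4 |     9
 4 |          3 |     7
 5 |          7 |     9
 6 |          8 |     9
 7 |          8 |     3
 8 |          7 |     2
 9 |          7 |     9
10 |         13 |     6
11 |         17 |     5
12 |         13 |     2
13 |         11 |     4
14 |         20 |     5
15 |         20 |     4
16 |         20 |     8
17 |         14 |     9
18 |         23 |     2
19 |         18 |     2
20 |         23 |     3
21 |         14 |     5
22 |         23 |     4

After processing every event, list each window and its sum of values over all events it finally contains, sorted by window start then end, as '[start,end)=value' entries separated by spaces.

[0,2)=8 [2,4)=7 [4,6)=9 [6,8)=20 [8,10)=12 [12,14)=8 [16,18)=5 [20,22)=17 [22,24)=9

i=0 t=0 v=1: → [0,2); WM=-2
i=1 t=1 v=2: → [0,2); WM=-1
i=2 t=1 v=5: → [0,2); WM=-1
i=3 t=4 v=9: → [4,6); WM=2; [0,2) fires=8
i=4 t=3 v=7: → [2,4); WM=2
i=5 t=7 v=9: → [6,8); WM=5; [2,4) fires=7
i=6 t=8 v=9: → [8,10); WM=6; [4,6) fires=9
i=7 t=8 v=3: → [8,10); WM=6
i=8 t=7 v=2: → [6,8); WM=6
i=9 t=7 v=9: → [6,8); WM=6
i=10 t=13 v=6: → [12,14); WM=11; [6,8) fires=20 [8,10) fires=12
i=11 t=17 v=5: → [16,18); WM=15; [12,14) fires=6
i=12 t=13 v=2: → [12,14); WM=15
i=13 t=11 v=4: DROP (t<15-2); WM=15
i=14 t=20 v=5: → [20,22); WM=18; [16,18) fires=5
i=15 t=20 v=4: → [20,22); WM=18
i=16 t=20 v=8: → [20,22); WM=18
i=17 t=14 v=9: DROP (t<18-2); WM=18
i=18 t=23 v=2: → [22,24); WM=21
i=19 t=18 v=2: DROP (t<21-2); WM=21
i=20 t=23 v=3: → [22,24); WM=21
i=21 t=14 v=5: DROP (t<21-2); WM=21
i=22 t=23 v=4: → [22,24); WM=21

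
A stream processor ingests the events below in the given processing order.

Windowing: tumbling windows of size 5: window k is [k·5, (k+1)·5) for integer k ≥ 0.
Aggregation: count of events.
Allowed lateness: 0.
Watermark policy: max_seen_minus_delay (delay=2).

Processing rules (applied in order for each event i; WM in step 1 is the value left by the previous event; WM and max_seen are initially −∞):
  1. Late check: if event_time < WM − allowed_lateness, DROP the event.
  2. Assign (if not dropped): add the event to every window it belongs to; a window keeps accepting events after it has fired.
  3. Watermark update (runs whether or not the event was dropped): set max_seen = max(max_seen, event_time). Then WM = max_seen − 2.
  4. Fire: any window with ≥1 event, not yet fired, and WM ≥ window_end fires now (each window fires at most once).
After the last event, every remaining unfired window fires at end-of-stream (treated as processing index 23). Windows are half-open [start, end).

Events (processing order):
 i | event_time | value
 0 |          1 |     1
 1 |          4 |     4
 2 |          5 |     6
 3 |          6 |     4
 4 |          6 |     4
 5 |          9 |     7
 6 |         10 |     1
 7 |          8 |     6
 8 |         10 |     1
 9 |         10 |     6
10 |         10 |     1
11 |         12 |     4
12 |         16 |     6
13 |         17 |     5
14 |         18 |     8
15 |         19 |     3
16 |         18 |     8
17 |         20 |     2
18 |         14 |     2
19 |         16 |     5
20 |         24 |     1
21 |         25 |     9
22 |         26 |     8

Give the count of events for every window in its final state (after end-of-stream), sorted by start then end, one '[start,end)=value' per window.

i=0 t=1 v=1: → [0,5); WM=-1
i=1 t=4 v=4: → [0,5); WM=2
i=2 t=5 v=6: → [5,10); WM=3
i=3 t=6 v=4: → [5,10); WM=4
i=4 t=6 v=4: → [5,10); WM=4
i=5 t=9 v=7: → [5,10); WM=7; [0,5) fires=2
i=6 t=10 v=1: → [10,15); WM=8
i=7 t=8 v=6: → [5,10); WM=8
i=8 t=10 v=1: → [10,15); WM=8
i=9 t=10 v=6: → [10,15); WM=8
i=10 t=10 v=1: → [10,15); WM=8
i=11 t=12 v=4: → [10,15); WM=10; [5,10) fires=5
i=12 t=16 v=6: → [15,20); WM=14
i=13 t=17 v=5: → [15,20); WM=15; [10,15) fires=5
i=14 t=18 v=8: → [15,20); WM=16
i=15 t=19 v=3: → [15,20); WM=17
i=16 t=18 v=8: → [15,20); WM=17
i=17 t=20 v=2: → [20,25); WM=18
i=18 t=14 v=2: DROP (t<18-0); WM=18
i=19 t=16 v=5: DROP (t<18-0); WM=18
i=20 t=24 v=1: → [20,25); WM=22; [15,20) fires=5
i=21 t=25 v=9: → [25,30); WM=23
i=22 t=26 v=8: → [25,30); WM=24

[0,5)=2 [5,10)=5 [10,15)=5 [15,20)=5 [20,25)=2 [25,30)=2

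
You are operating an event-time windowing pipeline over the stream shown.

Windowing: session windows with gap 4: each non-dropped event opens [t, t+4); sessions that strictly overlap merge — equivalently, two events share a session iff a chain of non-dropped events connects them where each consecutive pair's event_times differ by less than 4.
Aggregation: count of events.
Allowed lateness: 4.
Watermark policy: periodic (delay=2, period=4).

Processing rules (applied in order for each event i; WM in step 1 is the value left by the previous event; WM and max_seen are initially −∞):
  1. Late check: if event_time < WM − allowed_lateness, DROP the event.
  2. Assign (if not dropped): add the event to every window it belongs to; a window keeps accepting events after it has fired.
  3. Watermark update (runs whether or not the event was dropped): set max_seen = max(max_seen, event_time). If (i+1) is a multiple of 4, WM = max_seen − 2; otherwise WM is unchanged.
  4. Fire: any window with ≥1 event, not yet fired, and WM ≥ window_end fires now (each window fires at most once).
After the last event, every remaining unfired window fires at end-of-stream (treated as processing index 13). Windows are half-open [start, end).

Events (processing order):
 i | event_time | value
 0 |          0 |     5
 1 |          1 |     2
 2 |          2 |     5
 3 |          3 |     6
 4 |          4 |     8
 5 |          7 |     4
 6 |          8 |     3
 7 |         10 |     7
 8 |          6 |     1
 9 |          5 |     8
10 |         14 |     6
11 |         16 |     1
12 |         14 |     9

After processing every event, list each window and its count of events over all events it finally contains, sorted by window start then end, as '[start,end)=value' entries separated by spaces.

[0,14)=10 [14,20)=3

i=0 t=0 v=5: → [0,4); WM=−∞
i=1 t=1 v=2: → [0,5); WM=−∞
i=2 t=2 v=5: → [0,6); WM=−∞
i=3 t=3 v=6: → [0,7); WM=1
i=4 t=4 v=8: → [0,8); WM=1
i=5 t=7 v=4: → [0,11); WM=1
i=6 t=8 v=3: → [0,12); WM=1
i=7 t=10 v=7: → [0,14); WM=8
i=8 t=6 v=1: → [0,14); WM=8
i=9 t=5 v=8: → [0,14); WM=8
i=10 t=14 v=6: → [14,18); WM=8
i=11 t=16 v=1: → [14,20); WM=14
i=12 t=14 v=9: → [14,20); WM=14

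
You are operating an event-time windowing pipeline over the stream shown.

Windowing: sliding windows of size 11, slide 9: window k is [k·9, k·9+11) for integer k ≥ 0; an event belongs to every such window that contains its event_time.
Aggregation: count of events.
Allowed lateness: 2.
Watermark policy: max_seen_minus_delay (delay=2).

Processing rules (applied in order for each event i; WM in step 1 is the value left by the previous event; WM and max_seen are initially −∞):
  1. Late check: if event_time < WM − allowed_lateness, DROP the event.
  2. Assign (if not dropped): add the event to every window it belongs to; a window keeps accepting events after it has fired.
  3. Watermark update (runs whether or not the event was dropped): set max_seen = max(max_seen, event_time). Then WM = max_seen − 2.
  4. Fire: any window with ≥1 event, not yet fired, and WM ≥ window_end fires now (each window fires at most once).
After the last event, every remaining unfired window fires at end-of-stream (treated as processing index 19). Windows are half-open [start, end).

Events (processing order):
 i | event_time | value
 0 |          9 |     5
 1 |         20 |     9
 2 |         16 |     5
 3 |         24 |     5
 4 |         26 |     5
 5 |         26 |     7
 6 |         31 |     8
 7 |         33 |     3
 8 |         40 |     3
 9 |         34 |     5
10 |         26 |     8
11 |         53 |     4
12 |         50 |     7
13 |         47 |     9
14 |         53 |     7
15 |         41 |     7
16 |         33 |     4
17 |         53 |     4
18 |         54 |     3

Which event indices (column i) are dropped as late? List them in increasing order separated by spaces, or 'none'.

9 10 13 15 16

i=0 t=9 v=5: → [9,20),[0,11); WM=7
i=1 t=20 v=9: → [18,29); WM=18; [0,11) fires=1
i=2 t=16 v=5: → [9,20); WM=18
i=3 t=24 v=5: → [18,29); WM=22; [9,20) fires=2
i=4 t=26 v=5: → [18,29); WM=24
i=5 t=26 v=7: → [18,29); WM=24
i=6 t=31 v=8: → [27,38); WM=29; [18,29) fires=4
i=7 t=33 v=3: → [27,38); WM=31
i=8 t=40 v=3: → [36,47); WM=38; [27,38) fires=2
i=9 t=34 v=5: DROP (t<38-2); WM=38
i=10 t=26 v=8: DROP (t<38-2); WM=38
i=11 t=53 v=4: → [45,56); WM=51; [36,47) fires=1
i=12 t=50 v=7: → [45,56); WM=51
i=13 t=47 v=9: DROP (t<51-2); WM=51
i=14 t=53 v=7: → [45,56); WM=51
i=15 t=41 v=7: DROP (t<51-2); WM=51
i=16 t=33 v=4: DROP (t<51-2); WM=51
i=17 t=53 v=4: → [45,56); WM=51
i=18 t=54 v=3: → [54,65),[45,56); WM=52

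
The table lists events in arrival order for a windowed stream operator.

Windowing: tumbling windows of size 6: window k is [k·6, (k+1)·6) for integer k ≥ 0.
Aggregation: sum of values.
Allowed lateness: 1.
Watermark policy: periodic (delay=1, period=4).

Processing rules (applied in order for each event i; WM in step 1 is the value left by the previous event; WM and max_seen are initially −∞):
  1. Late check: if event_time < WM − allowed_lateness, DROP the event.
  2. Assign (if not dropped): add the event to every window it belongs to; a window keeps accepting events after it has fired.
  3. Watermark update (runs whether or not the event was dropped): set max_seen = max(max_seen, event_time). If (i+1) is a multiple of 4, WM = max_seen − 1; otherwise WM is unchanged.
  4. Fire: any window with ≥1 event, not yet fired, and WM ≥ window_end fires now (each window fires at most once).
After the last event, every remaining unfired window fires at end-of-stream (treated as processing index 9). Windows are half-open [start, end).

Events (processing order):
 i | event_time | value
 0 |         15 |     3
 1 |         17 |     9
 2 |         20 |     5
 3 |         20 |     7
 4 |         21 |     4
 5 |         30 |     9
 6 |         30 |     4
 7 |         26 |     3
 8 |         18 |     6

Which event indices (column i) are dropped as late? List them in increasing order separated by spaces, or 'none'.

i=0 t=15 v=3: → [12,18); WM=−∞
i=1 t=17 v=9: → [12,18); WM=−∞
i=2 t=20 v=5: → [18,24); WM=−∞
i=3 t=20 v=7: → [18,24); WM=19; [12,18) fires=12
i=4 t=21 v=4: → [18,24); WM=19
i=5 t=30 v=9: → [30,36); WM=19
i=6 t=30 v=4: → [30,36); WM=19
i=7 t=26 v=3: → [24,30); WM=29; [18,24) fires=16
i=8 t=18 v=6: DROP (t<29-1); WM=29

8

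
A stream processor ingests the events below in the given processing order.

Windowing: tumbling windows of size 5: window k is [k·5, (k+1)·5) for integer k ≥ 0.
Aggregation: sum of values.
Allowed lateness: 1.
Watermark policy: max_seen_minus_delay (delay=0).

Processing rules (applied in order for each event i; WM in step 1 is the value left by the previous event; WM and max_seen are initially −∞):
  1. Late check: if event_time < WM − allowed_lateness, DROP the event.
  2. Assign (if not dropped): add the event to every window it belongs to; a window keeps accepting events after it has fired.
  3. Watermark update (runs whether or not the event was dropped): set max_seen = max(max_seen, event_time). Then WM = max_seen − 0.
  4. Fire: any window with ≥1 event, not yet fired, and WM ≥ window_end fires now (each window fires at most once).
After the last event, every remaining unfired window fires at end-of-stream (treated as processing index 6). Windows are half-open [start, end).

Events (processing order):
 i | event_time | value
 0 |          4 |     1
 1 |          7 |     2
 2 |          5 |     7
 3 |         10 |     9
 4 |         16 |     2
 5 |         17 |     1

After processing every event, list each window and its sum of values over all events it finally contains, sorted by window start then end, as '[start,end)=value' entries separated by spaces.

[0,5)=1 [5,10)=2 [10,15)=9 [15,20)=3

i=0 t=4 v=1: → [0,5); WM=4
i=1 t=7 v=2: → [5,10); WM=7; [0,5) fires=1
i=2 t=5 v=7: DROP (t<7-1); WM=7
i=3 t=10 v=9: → [10,15); WM=10; [5,10) fires=2
i=4 t=16 v=2: → [15,20); WM=16; [10,15) fires=9
i=5 t=17 v=1: → [15,20); WM=17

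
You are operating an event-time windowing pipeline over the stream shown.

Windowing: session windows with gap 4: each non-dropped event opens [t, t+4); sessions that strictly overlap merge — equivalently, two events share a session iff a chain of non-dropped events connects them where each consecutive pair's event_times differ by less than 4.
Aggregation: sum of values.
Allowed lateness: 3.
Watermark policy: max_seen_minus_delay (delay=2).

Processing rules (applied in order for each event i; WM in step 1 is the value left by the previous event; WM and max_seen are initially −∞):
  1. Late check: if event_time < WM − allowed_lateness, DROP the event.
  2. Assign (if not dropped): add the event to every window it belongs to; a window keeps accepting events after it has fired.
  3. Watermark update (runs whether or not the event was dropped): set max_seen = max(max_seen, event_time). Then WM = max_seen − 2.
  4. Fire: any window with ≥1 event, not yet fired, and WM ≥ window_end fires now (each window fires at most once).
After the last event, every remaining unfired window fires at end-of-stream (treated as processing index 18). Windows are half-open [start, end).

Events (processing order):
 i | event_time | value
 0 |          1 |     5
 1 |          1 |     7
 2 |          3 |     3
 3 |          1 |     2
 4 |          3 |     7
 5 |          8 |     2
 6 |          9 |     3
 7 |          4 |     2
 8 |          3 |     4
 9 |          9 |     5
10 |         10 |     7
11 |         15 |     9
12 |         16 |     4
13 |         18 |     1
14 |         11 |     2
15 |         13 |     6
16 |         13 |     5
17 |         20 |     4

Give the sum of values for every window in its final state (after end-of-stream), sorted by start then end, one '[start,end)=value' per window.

[1,8)=26 [8,24)=46

i=0 t=1 v=5: → [1,5); WM=-1
i=1 t=1 v=7: → [1,5); WM=-1
i=2 t=3 v=3: → [1,7); WM=1
i=3 t=1 v=2: → [1,7); WM=1
i=4 t=3 v=7: → [1,7); WM=1
i=5 t=8 v=2: → [8,12); WM=6
i=6 t=9 v=3: → [8,13); WM=7
i=7 t=4 v=2: → [1,8); WM=7
i=8 t=3 v=4: DROP (t<7-3); WM=7
i=9 t=9 v=5: → [8,13); WM=7
i=10 t=10 v=7: → [8,14); WM=8
i=11 t=15 v=9: → [15,19); WM=13
i=12 t=16 v=4: → [15,20); WM=14
i=13 t=18 v=1: → [15,22); WM=16
i=14 t=11 v=2: DROP (t<16-3); WM=16
i=15 t=13 v=6: → [8,22); WM=16
i=16 t=13 v=5: → [8,22); WM=16
i=17 t=20 v=4: → [8,24); WM=18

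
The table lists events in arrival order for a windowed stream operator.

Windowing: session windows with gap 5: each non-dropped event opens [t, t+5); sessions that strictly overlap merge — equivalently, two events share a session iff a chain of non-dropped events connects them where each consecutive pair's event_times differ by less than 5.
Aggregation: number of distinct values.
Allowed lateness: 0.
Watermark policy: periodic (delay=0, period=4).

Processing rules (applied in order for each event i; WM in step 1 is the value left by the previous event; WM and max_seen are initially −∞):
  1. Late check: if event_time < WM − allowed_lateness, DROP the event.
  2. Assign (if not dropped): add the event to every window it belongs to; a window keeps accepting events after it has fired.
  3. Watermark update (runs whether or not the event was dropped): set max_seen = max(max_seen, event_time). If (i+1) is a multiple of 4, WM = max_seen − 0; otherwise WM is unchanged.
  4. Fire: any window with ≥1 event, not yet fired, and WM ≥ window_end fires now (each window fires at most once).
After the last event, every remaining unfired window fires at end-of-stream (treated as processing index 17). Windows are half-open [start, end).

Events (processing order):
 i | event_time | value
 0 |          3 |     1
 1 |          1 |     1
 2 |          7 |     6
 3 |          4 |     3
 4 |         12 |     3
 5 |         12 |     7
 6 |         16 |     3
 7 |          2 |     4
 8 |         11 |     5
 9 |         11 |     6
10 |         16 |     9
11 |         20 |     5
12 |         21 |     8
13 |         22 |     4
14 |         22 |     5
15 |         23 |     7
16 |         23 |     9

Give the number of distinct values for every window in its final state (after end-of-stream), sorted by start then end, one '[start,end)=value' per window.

i=0 t=3 v=1: → [3,8); WM=−∞
i=1 t=1 v=1: → [1,8); WM=−∞
i=2 t=7 v=6: → [1,12); WM=−∞
i=3 t=4 v=3: → [1,12); WM=7
i=4 t=12 v=3: → [12,17); WM=7
i=5 t=12 v=7: → [12,17); WM=7
i=6 t=16 v=3: → [12,21); WM=7
i=7 t=2 v=4: DROP (t<7-0); WM=16
i=8 t=11 v=5: DROP (t<16-0); WM=16
i=9 t=11 v=6: DROP (t<16-0); WM=16
i=10 t=16 v=9: → [12,21); WM=16
i=11 t=20 v=5: → [12,25); WM=20
i=12 t=21 v=8: → [12,26); WM=20
i=13 t=22 v=4: → [12,27); WM=20
i=14 t=22 v=5: → [12,27); WM=20
i=15 t=23 v=7: → [12,28); WM=23
i=16 t=23 v=9: → [12,28); WM=23

[1,12)=3 [12,28)=6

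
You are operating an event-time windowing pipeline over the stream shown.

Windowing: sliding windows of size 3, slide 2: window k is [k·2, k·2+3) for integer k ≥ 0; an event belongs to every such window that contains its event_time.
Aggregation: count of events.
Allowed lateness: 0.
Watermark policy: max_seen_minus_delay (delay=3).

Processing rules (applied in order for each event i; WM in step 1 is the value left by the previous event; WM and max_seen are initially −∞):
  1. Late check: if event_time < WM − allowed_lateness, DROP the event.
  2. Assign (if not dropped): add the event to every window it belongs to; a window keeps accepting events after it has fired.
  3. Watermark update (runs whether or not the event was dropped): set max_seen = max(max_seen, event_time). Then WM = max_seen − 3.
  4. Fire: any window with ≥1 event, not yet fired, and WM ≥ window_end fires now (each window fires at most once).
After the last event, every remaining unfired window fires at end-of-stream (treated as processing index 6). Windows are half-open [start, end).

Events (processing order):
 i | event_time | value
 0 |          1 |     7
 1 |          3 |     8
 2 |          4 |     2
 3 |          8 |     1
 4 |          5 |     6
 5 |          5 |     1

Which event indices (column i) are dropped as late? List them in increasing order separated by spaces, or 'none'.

i=0 t=1 v=7: → [0,3); WM=-2
i=1 t=3 v=8: → [2,5); WM=0
i=2 t=4 v=2: → [4,7),[2,5); WM=1
i=3 t=8 v=1: → [8,11),[6,9); WM=5; [0,3) fires=1 [2,5) fires=2
i=4 t=5 v=6: → [4,7); WM=5
i=5 t=5 v=1: → [4,7); WM=5

none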